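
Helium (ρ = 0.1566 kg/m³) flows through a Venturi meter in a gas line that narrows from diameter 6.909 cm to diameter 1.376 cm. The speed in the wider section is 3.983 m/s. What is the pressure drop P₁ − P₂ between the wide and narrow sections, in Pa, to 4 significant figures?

The volume flow rate is constant, so v₂ = (A₁/A₂)v₁ = (37.49/1.487)·3.983 = 100.4 m/s.
The pipe is horizontal, so Bernoulli reduces to P₁ + ½ρv₁² = P₂ + ½ρv₂².
P₁ − P₂ = ½·0.1566·(100.4² − 3.983²) = ½·0.1566·10070 = 788.3 Pa.

788.3 Pa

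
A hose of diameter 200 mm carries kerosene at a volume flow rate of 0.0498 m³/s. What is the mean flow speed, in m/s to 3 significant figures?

Q = 0.0498 m³/s = 0.0498 m³/s.
v = Q/A = 0.0498 / 0.0314 = 1.59 m/s.

v ≈ 1.59 m/s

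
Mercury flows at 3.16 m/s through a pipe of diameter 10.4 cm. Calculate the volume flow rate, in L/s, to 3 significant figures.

Q = A·v = 0.00849 m² × 3.16 m/s = 0.0268 m³/s.
Converting: 0.0268 m³/s × 1000 = 26.8 L/s.

26.8 L/s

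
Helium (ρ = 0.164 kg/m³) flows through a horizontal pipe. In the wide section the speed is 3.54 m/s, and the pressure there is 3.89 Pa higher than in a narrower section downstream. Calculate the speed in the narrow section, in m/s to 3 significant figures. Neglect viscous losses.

Along the level pipe P + ½ρv² is conserved, hence v₂² = v₁² + 2(P₁ − P₂)/ρ.
v₂ = √(3.54² + 2·3.89/0.164) = √(12.5 + 47.4) = 7.74 m/s.

v₂ ≈ 7.74 m/s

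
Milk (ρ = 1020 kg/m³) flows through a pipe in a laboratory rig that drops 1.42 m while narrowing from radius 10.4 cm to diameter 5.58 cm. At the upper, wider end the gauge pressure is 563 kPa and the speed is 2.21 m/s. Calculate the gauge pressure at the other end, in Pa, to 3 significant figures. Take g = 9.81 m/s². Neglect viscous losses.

Continuity gives A₁v₁ = A₂v₂, so v₂ = (340 cm²)/(24.5 cm²) × 2.21 m/s = 30.7 m/s.
Bernoulli: P₁ + ½ρv₁² + ρg h₁ = P₂ + ½ρv₂² + ρg h₂, so P₂ = P₁ + ½ρ(v₁² − v₂²) − ρg(h₂ − h₁).
P₂ = 563000 + ½·1020·(2.21² − 30.7²) − 1020·9.81·(−1.42) = 563000 + (-478000) − (-14200) = 98800 Pa.

P₂ ≈ 98800 Pa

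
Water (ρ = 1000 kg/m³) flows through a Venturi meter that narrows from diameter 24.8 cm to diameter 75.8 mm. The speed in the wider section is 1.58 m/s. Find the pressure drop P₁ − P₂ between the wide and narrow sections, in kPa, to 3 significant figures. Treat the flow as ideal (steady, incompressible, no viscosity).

Continuity gives A₁v₁ = A₂v₂, so v₂ = (483 cm²)/(45.1 cm²) × 1.58 m/s = 16.9 m/s.
With no height change, Bernoulli's equation is P₁ + ½ρv₁² = P₂ + ½ρv₂².
P₁ − P₂ = ½·1000·(16.9² − 1.58²) = ½·1000·284 = 142000 Pa.

ΔP ≈ 142 kPa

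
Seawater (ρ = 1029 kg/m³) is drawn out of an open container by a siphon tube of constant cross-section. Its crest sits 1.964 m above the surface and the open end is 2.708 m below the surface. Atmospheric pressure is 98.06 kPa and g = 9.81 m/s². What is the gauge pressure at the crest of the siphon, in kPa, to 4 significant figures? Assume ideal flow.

The outlet speed comes from Torricelli: v = √(2g·2.708) = 7.289 m/s.
With constant cross-section the crest speed equals v; applying Bernoulli from the surface up to the crest, P_top = P_atm − ½ρv² − ρg·h_top.
P_top = 98060 − ½·1029·7.289² − 1029·9.81·1.964 = 50900 Pa. So P_gauge = P_top − P_atm = -47160 Pa.

P_gauge = -47.16 kPa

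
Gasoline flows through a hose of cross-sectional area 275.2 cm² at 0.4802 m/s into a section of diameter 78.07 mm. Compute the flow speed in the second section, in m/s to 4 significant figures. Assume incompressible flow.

By continuity, v₂ = v₁·A₁/A₂ = 0.4802·(275.2/47.87) = 2.761 m/s.

v₂ ≈ 2.761 m/s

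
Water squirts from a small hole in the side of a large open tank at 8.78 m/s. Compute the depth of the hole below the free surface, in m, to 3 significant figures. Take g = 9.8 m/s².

Torricelli: v = √(2gh), so h = v²/(2g).
h = 8.78²/(2·9.8) = 77.1/19.60 = 3.93 m.

3.93 m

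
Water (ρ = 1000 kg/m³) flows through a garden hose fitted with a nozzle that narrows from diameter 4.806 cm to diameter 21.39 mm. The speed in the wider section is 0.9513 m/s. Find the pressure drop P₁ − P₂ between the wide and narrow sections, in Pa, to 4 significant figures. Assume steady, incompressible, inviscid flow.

Continuity gives A₁v₁ = A₂v₂, so v₂ = (18.14 cm²)/(3.593 cm²) × 0.9513 m/s = 4.802 m/s.
Along the horizontal streamline, P + ½ρv² is constant.
P₁ − P₂ = ½·1000·(4.802² − 0.9513²) = ½·1000·22.16 = 11080 Pa.

11080 Pa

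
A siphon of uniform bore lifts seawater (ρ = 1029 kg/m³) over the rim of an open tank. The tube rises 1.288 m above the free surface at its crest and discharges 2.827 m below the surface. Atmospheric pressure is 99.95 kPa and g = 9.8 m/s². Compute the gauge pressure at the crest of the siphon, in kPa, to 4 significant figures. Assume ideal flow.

The outlet speed comes from Torricelli: v = √(2g·2.827) = 7.444 m/s.
Continuity keeps v the same throughout the tube; from surface to crest, P_atm + 0 = P_top + ½ρv² + ρg·h_top.
P_top = 99950 − ½·1029·7.444² − 1029·9.8·1.288 = 58450 Pa. So P_gauge = P_top − P_atm = -41500 Pa.

P_gauge ≈ -41.50 kPa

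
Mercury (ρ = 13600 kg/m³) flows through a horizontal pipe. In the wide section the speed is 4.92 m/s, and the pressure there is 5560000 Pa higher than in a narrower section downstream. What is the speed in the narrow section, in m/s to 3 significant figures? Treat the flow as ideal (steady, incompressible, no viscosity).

29.0 m/s

Along the level pipe P + ½ρv² is conserved, hence v₂² = v₁² + 2(P₁ − P₂)/ρ.
v₂ = √(4.92² + 2·5560000/13600) = √(24.2 + 818) = 29.0 m/s.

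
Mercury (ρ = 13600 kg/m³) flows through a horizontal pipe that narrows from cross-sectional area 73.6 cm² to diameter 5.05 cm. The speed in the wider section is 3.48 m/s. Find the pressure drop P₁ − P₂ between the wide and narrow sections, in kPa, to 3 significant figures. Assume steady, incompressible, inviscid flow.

Mass conservation (A₁v₁ = A₂v₂) gives v₂ = 3.48 × 73.6/20.0 = 12.8 m/s.
The pipe is horizontal, so Bernoulli reduces to P₁ + ½ρv₁² = P₂ + ½ρv₂².
P₁ − P₂ = ½·13600·(12.8² − 3.48²) = ½·13600·151 = 1030000 Pa.

ΔP ≈ 1030 kPa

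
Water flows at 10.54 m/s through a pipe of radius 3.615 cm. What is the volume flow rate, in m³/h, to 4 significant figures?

155.8 m³/h

Q = A·v = 0.004106 m² × 10.54 m/s = 0.04327 m³/s.
Converting: 0.04327 m³/s × 3600 = 155.8 m³/h.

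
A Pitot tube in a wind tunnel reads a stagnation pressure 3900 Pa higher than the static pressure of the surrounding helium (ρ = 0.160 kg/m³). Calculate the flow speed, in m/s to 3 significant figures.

v ≈ 221 m/s

Bernoulli between the free stream and the stagnation point: ½ρv² = P_stag − P_static.
v = √(2ΔP/ρ) = √(2·3900/0.160) = 221 m/s.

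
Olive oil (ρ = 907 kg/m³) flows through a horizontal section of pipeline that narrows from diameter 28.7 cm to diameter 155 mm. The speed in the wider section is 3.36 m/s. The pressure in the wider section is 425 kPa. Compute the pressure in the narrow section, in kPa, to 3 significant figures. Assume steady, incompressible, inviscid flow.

Mass conservation (A₁v₁ = A₂v₂) gives v₂ = 3.36 × 647/189 = 11.5 m/s.
The pipe is horizontal, so Bernoulli reduces to P₁ + ½ρv₁² = P₂ + ½ρv₂².
P₂ = P₁ − ½ρ(v₂² − v₁²) = 425000 − ½·907·(11.5² − 3.36²) = 425000 − 55100 = 370000 Pa.

370 kPa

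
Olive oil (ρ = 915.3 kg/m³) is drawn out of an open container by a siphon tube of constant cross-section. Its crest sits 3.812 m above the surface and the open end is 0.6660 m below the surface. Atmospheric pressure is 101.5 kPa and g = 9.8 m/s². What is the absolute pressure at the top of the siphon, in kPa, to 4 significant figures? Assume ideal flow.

From the surface to the outlet (both open to atmosphere, surface at rest): v = √(2g·h_out) = √(2·9.8·0.6660) = 3.613 m/s.
The bore is uniform, so the speed at the crest is the same v. Bernoulli surface→crest: P_atm = P_top + ½ρv² + ρg·h_top.
P_top = 101500 − ½·915.3·3.613² − 915.3·9.8·3.812 = 61330 Pa.

P_top = 61.33 kPa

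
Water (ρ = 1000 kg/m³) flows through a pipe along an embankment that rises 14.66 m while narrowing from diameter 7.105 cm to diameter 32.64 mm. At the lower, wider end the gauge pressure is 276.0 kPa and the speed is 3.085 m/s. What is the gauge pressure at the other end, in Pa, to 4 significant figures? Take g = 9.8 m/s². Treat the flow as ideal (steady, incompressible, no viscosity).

Continuity gives A₁v₁ = A₂v₂, so v₂ = (39.65 cm²)/(8.367 cm²) × 3.085 m/s = 14.62 m/s.
Applying Bernoulli between the two ends and solving for P₂: P₂ = P₁ + ½ρ(v₁² − v₂²) − ρgΔh.
P₂ = 276000 + ½·1000·(3.085² − 14.62²) − 1000·9.8·(+14.66) = 276000 + (-102100) − (143700) = 30250 Pa.

P₂ = 30250 Pa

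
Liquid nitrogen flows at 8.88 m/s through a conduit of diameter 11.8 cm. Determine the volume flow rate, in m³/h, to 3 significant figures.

Q = A·v = 0.0109 m² × 8.88 m/s = 0.0971 m³/s.
Converting: 0.0971 m³/s × 3600 = 350 m³/h.

Q ≈ 350 m³/h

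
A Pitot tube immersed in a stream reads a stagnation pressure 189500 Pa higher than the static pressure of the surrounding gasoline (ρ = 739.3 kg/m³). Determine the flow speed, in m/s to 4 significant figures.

v ≈ 22.64 m/s

At the stagnation point the flow is brought to rest, so Bernoulli gives P_stag − P_static = ½ρv².
v = √(2ΔP/ρ) = √(2·189500/739.3) = 22.64 m/s.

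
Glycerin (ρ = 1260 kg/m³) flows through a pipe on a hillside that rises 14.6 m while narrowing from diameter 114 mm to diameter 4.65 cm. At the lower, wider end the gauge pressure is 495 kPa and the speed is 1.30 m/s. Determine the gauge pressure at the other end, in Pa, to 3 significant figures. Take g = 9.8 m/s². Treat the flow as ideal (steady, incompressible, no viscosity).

P₂ ≈ 277000 Pa

Continuity gives A₁v₁ = A₂v₂, so v₂ = (102 cm²)/(17.0 cm²) × 1.30 m/s = 7.81 m/s.
Energy conservation along the streamline gives P₂ = P₁ − ½ρ(v₂² − v₁²) − ρg(h₂ − h₁).
P₂ = 495000 + ½·1260·(1.30² − 7.81²) − 1260·9.8·(+14.6) = 495000 + (-37400) − (180000) = 277000 Pa.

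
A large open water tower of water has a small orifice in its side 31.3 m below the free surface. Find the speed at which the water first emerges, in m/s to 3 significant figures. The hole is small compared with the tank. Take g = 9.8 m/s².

v ≈ 24.8 m/s

With the surface at rest and both surface and jet at atmospheric pressure, Bernoulli gives ρg h = ½ρv², so v = √(2gh) = √(2·9.8·31.3) = 24.8 m/s.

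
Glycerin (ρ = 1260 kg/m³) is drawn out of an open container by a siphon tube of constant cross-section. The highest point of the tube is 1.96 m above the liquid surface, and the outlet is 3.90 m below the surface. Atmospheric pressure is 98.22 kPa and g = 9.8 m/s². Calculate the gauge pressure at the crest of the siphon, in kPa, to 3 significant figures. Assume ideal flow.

P_gauge ≈ -72.4 kPa

From the surface to the outlet (both open to atmosphere, surface at rest): v = √(2g·h_out) = √(2·9.8·3.90) = 8.74 m/s.
With constant cross-section the crest speed equals v; applying Bernoulli from the surface up to the crest, P_top = P_atm − ½ρv² − ρg·h_top.
P_top = 98220 − ½·1260·8.74² − 1260·9.8·1.96 = 25900 Pa. So P_gauge = P_top − P_atm = -72400 Pa.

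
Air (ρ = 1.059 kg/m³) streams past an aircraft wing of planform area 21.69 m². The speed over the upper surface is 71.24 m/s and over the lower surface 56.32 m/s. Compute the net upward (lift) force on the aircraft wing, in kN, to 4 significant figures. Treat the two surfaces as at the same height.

The faster flow above has the lower pressure; Bernoulli (same height) gives ΔP = ½ρ(v_up² − v_low²).
ΔP = ½·1.059·(71.24² − 56.32²) = 1008 Pa.
Lift = ΔP · A = 1008 × 21.69 = 21860 N.

F = 21.86 kN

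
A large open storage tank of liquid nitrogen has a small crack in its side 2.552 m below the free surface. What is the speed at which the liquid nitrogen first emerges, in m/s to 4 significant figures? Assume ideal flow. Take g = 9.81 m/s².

The surface is effectively still and both ends are open, so ½v² = gh and v = √(2·9.81·2.552) = 7.076 m/s.

v = 7.076 m/s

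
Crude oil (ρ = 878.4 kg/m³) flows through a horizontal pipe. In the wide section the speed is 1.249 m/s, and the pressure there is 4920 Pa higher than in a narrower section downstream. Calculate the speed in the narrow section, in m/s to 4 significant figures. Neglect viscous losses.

Horizontal Bernoulli: P₁ + ½ρv₁² = P₂ + ½ρv₂², so v₂² = v₁² + 2(P₁ − P₂)/ρ.
v₂ = √(1.249² + 2·4920/878.4) = √(1.560 + 11.20) = 3.572 m/s.

3.572 m/s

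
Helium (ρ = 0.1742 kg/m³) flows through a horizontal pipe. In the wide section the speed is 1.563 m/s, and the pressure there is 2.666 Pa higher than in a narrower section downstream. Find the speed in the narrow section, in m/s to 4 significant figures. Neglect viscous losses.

v₂ ≈ 5.749 m/s

Horizontal Bernoulli: P₁ + ½ρv₁² = P₂ + ½ρv₂², so v₂² = v₁² + 2(P₁ − P₂)/ρ.
v₂ = √(1.563² + 2·2.666/0.1742) = √(2.443 + 30.61) = 5.749 m/s.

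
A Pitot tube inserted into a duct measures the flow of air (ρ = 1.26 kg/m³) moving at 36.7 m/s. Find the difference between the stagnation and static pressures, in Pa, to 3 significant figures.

ΔP ≈ 849 Pa

Bernoulli between the free stream and the stagnation point: ½ρv² = P_stag − P_static.
ΔP = ½·1.26·36.7² = 849 Pa.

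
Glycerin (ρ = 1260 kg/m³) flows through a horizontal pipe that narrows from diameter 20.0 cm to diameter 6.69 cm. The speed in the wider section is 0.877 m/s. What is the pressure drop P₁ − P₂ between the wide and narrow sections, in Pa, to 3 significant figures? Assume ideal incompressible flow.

By continuity, v₂ = v₁·A₁/A₂ = 0.877·(314/35.2) = 7.84 m/s.
Bernoulli (h₁ = h₂): P₁ − P₂ = ½ρ(v₂² − v₁²).
P₁ − P₂ = ½·1260·(7.84² − 0.877²) = ½·1260·60.7 = 38200 Pa.

ΔP ≈ 38200 Pa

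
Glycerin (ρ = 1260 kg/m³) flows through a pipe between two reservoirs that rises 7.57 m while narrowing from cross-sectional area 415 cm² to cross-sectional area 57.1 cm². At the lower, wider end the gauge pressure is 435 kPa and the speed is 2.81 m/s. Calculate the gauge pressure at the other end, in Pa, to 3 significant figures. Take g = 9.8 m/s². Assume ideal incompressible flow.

Continuity gives A₁v₁ = A₂v₂, so v₂ = (415 cm²)/(57.1 cm²) × 2.81 m/s = 20.4 m/s.
Bernoulli: P₁ + ½ρv₁² + ρg h₁ = P₂ + ½ρv₂² + ρg h₂, so P₂ = P₁ + ½ρ(v₁² − v₂²) − ρg(h₂ − h₁).
P₂ = 435000 + ½·1260·(2.81² − 20.4²) − 1260·9.8·(+7.57) = 435000 + (-258000) − (93500) = 83700 Pa.

P₂ ≈ 83700 Pa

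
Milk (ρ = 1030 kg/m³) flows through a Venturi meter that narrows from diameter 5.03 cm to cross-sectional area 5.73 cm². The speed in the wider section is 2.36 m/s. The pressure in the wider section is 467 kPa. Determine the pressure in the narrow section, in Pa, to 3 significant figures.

435000 Pa

The volume flow rate is constant, so v₂ = (A₁/A₂)v₁ = (19.9/5.73)·2.36 = 8.18 m/s.
Bernoulli (h₁ = h₂): P₁ − P₂ = ½ρ(v₂² − v₁²).
P₂ = P₁ − ½ρ(v₂² − v₁²) = 467000 − ½·1030·(8.18² − 2.36²) = 467000 − 31600 = 435000 Pa.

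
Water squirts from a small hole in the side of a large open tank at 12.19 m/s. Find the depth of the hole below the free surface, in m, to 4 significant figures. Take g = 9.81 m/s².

Inverting v = √(2gh) gives h = v² / 2g.
h = 12.19²/(2·9.81) = 148.6/19.62 = 7.574 m.

7.574 m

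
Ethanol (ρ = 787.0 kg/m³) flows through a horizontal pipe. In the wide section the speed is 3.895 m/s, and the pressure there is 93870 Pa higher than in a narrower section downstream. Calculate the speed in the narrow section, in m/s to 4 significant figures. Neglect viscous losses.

v₂ = 15.93 m/s

Along the level pipe P + ½ρv² is conserved, hence v₂² = v₁² + 2(P₁ − P₂)/ρ.
v₂ = √(3.895² + 2·93870/787.0) = √(15.17 + 238.6) = 15.93 m/s.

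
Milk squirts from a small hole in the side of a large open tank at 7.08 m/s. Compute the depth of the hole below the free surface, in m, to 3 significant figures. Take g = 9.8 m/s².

2.56 m

Inverting v = √(2gh) gives h = v² / 2g.
h = 7.08²/(2·9.8) = 50.1/19.60 = 2.56 m.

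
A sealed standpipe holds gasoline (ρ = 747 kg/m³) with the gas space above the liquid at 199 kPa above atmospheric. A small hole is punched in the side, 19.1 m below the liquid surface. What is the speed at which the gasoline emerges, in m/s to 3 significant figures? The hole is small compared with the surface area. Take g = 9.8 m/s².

Take point 1 at the surface (v₁ ≈ 0) and point 2 at the hole (at atmospheric pressure). Bernoulli: P₁ + ρg h = P_atm + ½ρv₂².
With P₁ − P_atm = 199000 Pa, v₂ = √(2gh + 2ΔP/ρ) = √(2·9.8·19.1 + 2·199000/747) = 30.1 m/s.

30.1 m/s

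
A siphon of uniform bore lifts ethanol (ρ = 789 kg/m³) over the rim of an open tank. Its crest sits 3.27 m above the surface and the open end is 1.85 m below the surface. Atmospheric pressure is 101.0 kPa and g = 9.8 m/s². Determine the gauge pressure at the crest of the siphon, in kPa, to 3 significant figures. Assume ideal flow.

The outlet speed comes from Torricelli: v = √(2g·1.85) = 6.02 m/s.
The bore is uniform, so the speed at the crest is the same v. Bernoulli surface→crest: P_atm = P_top + ½ρv² + ρg·h_top.
P_top = 101000 − ½·789·6.02² − 789·9.8·3.27 = 61400 Pa. So P_gauge = P_top − P_atm = -39600 Pa.

-39.6 kPa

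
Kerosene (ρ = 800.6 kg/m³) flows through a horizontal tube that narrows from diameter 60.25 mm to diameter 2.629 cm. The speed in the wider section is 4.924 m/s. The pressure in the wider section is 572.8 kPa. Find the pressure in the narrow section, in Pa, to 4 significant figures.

314800 Pa

The volume flow rate is constant, so v₂ = (A₁/A₂)v₁ = (28.51/5.428)·4.924 = 25.86 m/s.
With no height change, Bernoulli's equation is P₁ + ½ρv₁² = P₂ + ½ρv₂².
P₂ = P₁ − ½ρ(v₂² − v₁²) = 572800 − ½·800.6·(25.86² − 4.924²) = 572800 − 258000 = 314800 Pa.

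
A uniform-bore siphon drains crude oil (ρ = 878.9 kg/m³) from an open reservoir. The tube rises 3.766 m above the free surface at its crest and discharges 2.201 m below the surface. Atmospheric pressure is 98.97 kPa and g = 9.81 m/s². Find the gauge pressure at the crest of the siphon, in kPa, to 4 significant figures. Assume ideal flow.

P_gauge ≈ -51.45 kPa

The outlet speed comes from Torricelli: v = √(2g·2.201) = 6.571 m/s.
The bore is uniform, so the speed at the crest is the same v. Bernoulli surface→crest: P_atm = P_top + ½ρv² + ρg·h_top.
P_top = 98970 − ½·878.9·6.571² − 878.9·9.81·3.766 = 47520 Pa. So P_gauge = P_top − P_atm = -51450 Pa.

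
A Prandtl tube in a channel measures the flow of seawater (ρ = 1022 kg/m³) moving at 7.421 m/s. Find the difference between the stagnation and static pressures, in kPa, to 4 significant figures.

At the stagnation point the flow is brought to rest, so Bernoulli gives P_stag − P_static = ½ρv².
ΔP = ½·1022·7.421² = 28140 Pa.

ΔP ≈ 28.14 kPa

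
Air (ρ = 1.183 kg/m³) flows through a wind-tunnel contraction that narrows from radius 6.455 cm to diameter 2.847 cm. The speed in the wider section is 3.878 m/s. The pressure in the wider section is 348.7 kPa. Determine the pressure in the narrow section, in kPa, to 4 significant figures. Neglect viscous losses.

P₂ = 344.9 kPa

Mass conservation (A₁v₁ = A₂v₂) gives v₂ = 3.878 × 130.9/6.366 = 79.74 m/s.
Bernoulli (h₁ = h₂): P₁ − P₂ = ½ρ(v₂² − v₁²).
P₂ = P₁ − ½ρ(v₂² − v₁²) = 348700 − ½·1.183·(79.74² − 3.878²) = 348700 − 3752 = 344900 Pa.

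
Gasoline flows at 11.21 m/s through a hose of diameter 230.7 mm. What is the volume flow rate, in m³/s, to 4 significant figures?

Q = A·v = 0.04180 m² × 11.21 m/s = 0.4686 m³/s.

Q = 0.4686 m³/s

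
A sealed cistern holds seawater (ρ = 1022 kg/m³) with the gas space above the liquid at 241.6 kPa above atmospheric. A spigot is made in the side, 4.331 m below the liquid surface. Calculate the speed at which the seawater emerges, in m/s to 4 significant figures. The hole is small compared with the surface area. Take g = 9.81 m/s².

23.62 m/s

Take point 1 at the surface (v₁ ≈ 0) and point 2 at the hole (at atmospheric pressure). Bernoulli: P₁ + ρg h = P_atm + ½ρv₂².
With P₁ − P_atm = 241600 Pa, v₂ = √(2gh + 2ΔP/ρ) = √(2·9.81·4.331 + 2·241600/1022) = 23.62 m/s.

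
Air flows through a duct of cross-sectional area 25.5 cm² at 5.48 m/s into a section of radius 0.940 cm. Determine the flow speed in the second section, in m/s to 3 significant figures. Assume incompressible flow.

Mass conservation (A₁v₁ = A₂v₂) gives v₂ = 5.48 × 25.5/2.78 = 50.3 m/s.

v₂ ≈ 50.3 m/s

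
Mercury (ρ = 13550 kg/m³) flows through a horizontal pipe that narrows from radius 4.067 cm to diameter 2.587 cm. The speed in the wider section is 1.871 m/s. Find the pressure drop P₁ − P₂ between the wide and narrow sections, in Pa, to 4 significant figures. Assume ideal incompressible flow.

ΔP = 2294000 Pa

The volume flow rate is constant, so v₂ = (A₁/A₂)v₁ = (51.96/5.256)·1.871 = 18.50 m/s.
The pipe is horizontal, so Bernoulli reduces to P₁ + ½ρv₁² = P₂ + ½ρv₂².
P₁ − P₂ = ½·13550·(18.50² − 1.871²) = ½·13550·338.6 = 2294000 Pa.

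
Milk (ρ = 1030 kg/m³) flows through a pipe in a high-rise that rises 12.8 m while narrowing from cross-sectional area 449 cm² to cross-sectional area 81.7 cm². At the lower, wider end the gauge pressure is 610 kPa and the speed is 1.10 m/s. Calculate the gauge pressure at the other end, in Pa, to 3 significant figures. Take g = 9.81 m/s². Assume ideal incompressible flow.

462000 Pa

By continuity, v₂ = v₁·A₁/A₂ = 1.10·(449/81.7) = 6.05 m/s.
Energy conservation along the streamline gives P₂ = P₁ − ½ρ(v₂² − v₁²) − ρg(h₂ − h₁).
P₂ = 610000 + ½·1030·(1.10² − 6.05²) − 1030·9.81·(+12.8) = 610000 + (-18200) − (129000) = 462000 Pa.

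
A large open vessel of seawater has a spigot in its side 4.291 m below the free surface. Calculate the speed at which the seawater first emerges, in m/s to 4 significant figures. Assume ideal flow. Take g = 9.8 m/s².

Bernoulli from surface to hole (P equal, v_surface ≈ 0): v = √(2gh) = √(2×9.8×4.291) = 9.171 m/s.

v ≈ 9.171 m/s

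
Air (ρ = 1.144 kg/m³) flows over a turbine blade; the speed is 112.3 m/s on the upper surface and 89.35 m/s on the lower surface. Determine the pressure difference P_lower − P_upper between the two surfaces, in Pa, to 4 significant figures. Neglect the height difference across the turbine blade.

Bernoulli (same height): P_lower − P_upper = ½ρ(v_upper² − v_lower²).
ΔP = ½·1.144·(112.3² − 89.35²) = 2647 Pa.

2647 Pa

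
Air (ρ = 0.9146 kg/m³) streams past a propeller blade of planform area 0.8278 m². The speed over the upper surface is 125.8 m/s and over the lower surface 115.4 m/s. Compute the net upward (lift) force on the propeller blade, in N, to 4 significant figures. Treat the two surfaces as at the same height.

F ≈ 949.6 N

From P + ½ρv² = const at equal height, P_low − P_up = ½ρ(v_up² − v_low²).
ΔP = ½·0.9146·(125.8² − 115.4²) = 1147 Pa.
Lift = ΔP · A = 1147 × 0.8278 = 949.6 N.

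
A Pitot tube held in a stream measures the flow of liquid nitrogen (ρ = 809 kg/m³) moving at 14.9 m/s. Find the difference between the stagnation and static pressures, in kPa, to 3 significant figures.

ΔP ≈ 89.8 kPa

Bernoulli between the free stream and the stagnation point: ½ρv² = P_stag − P_static.
ΔP = ½·809·14.9² = 89800 Pa.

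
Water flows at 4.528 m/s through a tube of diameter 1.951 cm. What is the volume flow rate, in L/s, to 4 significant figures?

Q = A·v = 0.0002990 m² × 4.528 m/s = 0.001354 m³/s.
Converting: 0.001354 m³/s × 1000 = 1.354 L/s.

Q ≈ 1.354 L/s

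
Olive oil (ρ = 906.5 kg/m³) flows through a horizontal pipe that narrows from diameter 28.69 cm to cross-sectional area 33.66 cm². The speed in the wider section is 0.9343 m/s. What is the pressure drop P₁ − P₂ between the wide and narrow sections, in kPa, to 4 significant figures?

ΔP ≈ 145.5 kPa

By continuity, v₂ = v₁·A₁/A₂ = 0.9343·(646.5/33.66) = 17.94 m/s.
With no height change, Bernoulli's equation is P₁ + ½ρv₁² = P₂ + ½ρv₂².
P₁ − P₂ = ½·906.5·(17.94² − 0.9343²) = ½·906.5·321.1 = 145500 Pa.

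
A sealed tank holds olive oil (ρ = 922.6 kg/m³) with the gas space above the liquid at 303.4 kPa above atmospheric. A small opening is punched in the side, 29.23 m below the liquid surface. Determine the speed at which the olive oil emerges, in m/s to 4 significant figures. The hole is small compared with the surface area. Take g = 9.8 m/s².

Take point 1 at the surface (v₁ ≈ 0) and point 2 at the hole (at atmospheric pressure). Bernoulli: P₁ + ρg h = P_atm + ½ρv₂².
With P₁ − P_atm = 303400 Pa, v₂ = √(2gh + 2ΔP/ρ) = √(2·9.8·29.23 + 2·303400/922.6) = 35.08 m/s.

35.08 m/s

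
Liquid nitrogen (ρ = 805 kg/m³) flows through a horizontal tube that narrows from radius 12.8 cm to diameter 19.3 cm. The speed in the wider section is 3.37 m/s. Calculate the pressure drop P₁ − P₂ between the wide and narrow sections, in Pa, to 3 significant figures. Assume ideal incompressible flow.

By continuity, v₂ = v₁·A₁/A₂ = 3.37·(515/293) = 5.93 m/s.
Along the horizontal streamline, P + ½ρv² is constant.
P₁ − P₂ = ½·805·(5.93² − 3.37²) = ½·805·23.8 = 9580 Pa.

ΔP ≈ 9580 Pa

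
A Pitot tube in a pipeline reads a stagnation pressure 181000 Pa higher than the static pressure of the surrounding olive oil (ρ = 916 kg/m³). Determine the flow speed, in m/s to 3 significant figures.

The dynamic pressure equals the rise in static pressure at the stagnation point: ΔP = ½ρv².
v = √(2ΔP/ρ) = √(2·181000/916) = 19.9 m/s.

v ≈ 19.9 m/s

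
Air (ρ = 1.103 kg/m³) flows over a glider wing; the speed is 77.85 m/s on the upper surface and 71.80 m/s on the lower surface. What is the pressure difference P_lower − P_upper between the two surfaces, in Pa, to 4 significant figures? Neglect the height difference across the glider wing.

Bernoulli (same height): P_lower − P_upper = ½ρ(v_upper² − v_lower²).
ΔP = ½·1.103·(77.85² − 71.80²) = 499.3 Pa.

ΔP = 499.3 Pa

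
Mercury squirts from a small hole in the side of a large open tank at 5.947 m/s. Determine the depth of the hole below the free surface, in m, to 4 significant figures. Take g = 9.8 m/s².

h ≈ 1.804 m

For a small hole in a large open tank, ½v² = gh, giving h = v²/(2g).
h = 5.947²/(2·9.8) = 35.37/19.60 = 1.804 m.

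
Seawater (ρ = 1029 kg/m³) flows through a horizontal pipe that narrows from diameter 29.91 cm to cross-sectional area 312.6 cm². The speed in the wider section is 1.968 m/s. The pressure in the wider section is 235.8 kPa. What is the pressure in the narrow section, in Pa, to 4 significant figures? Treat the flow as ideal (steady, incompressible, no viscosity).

P₂ ≈ 227700 Pa

The volume flow rate is constant, so v₂ = (A₁/A₂)v₁ = (702.6/312.6)·1.968 = 4.423 m/s.
With no height change, Bernoulli's equation is P₁ + ½ρv₁² = P₂ + ½ρv₂².
P₂ = P₁ − ½ρ(v₂² − v₁²) = 235800 − ½·1029·(4.423² − 1.968²) = 235800 − 8074 = 227700 Pa.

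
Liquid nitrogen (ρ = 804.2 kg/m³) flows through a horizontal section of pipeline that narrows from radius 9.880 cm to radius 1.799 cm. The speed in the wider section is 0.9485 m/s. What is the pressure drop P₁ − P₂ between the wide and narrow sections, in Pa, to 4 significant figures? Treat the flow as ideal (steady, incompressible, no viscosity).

Mass conservation (A₁v₁ = A₂v₂) gives v₂ = 0.9485 × 306.7/10.17 = 28.61 m/s.
With no height change, Bernoulli's equation is P₁ + ½ρv₁² = P₂ + ½ρv₂².
P₁ − P₂ = ½·804.2·(28.61² − 0.9485²) = ½·804.2·817.5 = 328700 Pa.

328700 Pa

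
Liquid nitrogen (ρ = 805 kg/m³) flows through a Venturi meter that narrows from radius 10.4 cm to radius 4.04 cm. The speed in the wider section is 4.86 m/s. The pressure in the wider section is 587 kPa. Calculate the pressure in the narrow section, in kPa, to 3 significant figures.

Continuity gives A₁v₁ = A₂v₂, so v₂ = (340 cm²)/(51.3 cm²) × 4.86 m/s = 32.2 m/s.
The pipe is horizontal, so Bernoulli reduces to P₁ + ½ρv₁² = P₂ + ½ρv₂².
P₂ = P₁ − ½ρ(v₂² − v₁²) = 587000 − ½·805·(32.2² − 4.86²) = 587000 − 408000 = 179000 Pa.

P₂ ≈ 179 kPa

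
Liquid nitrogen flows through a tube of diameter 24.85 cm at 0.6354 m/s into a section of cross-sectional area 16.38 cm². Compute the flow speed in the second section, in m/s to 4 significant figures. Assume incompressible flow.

Mass conservation (A₁v₁ = A₂v₂) gives v₂ = 0.6354 × 485.0/16.38 = 18.81 m/s.

v₂ ≈ 18.81 m/s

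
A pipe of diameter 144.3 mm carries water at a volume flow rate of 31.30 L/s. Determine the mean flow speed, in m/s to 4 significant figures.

1.914 m/s

Q = 31.30 L/s = 0.03130 m³/s.
v = Q/A = 0.03130 / 0.01635 = 1.914 m/s.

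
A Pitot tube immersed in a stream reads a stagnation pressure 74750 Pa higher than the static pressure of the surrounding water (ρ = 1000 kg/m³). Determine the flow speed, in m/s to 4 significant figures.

The dynamic pressure equals the rise in static pressure at the stagnation point: ΔP = ½ρv².
v = √(2ΔP/ρ) = √(2·74750/1000) = 12.23 m/s.

v = 12.23 m/s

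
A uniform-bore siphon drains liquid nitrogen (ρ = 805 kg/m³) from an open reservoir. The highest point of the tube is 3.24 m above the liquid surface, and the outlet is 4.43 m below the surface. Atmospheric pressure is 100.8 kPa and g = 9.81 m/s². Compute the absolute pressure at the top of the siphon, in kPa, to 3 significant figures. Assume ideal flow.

P_top ≈ 40.2 kPa

The outlet speed comes from Torricelli: v = √(2g·4.43) = 9.32 m/s.
With constant cross-section the crest speed equals v; applying Bernoulli from the surface up to the crest, P_top = P_atm − ½ρv² − ρg·h_top.
P_top = 100800 − ½·805·9.32² − 805·9.81·3.24 = 40200 Pa.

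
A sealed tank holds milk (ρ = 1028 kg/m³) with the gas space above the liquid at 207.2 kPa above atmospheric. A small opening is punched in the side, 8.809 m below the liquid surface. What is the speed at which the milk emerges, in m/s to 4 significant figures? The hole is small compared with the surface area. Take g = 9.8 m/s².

v ≈ 24.00 m/s

Take point 1 at the surface (v₁ ≈ 0) and point 2 at the hole (at atmospheric pressure). Bernoulli: P₁ + ρg h = P_atm + ½ρv₂².
With P₁ − P_atm = 207200 Pa, v₂ = √(2gh + 2ΔP/ρ) = √(2·9.8·8.809 + 2·207200/1028) = 24.00 m/s.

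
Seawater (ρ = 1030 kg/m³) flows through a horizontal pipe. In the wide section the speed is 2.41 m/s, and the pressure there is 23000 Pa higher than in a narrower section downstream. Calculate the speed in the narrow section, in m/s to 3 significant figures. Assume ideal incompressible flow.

v₂ = 7.10 m/s

Along the level pipe P + ½ρv² is conserved, hence v₂² = v₁² + 2(P₁ − P₂)/ρ.
v₂ = √(2.41² + 2·23000/1030) = √(5.81 + 44.7) = 7.10 m/s.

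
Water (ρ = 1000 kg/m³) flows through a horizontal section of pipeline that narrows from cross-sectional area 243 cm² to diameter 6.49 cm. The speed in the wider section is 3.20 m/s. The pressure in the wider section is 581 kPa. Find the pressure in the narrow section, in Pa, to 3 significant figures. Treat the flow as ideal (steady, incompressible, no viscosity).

P₂ ≈ 310000 Pa

The volume flow rate is constant, so v₂ = (A₁/A₂)v₁ = (243/33.1)·3.20 = 23.5 m/s.
The pipe is horizontal, so Bernoulli reduces to P₁ + ½ρv₁² = P₂ + ½ρv₂².
P₂ = P₁ − ½ρ(v₂² − v₁²) = 581000 − ½·1000·(23.5² − 3.20²) = 581000 − 271000 = 310000 Pa.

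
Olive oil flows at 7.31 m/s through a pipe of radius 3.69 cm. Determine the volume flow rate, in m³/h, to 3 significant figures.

Q = A·v = 0.00428 m² × 7.31 m/s = 0.0313 m³/s.
Converting: 0.0313 m³/s × 3600 = 113 m³/h.

Q ≈ 113 m³/h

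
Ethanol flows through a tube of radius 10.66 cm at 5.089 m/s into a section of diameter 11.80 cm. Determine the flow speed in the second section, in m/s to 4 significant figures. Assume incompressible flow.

v₂ ≈ 16.61 m/s

Continuity gives A₁v₁ = A₂v₂, so v₂ = (357.0 cm²)/(109.4 cm²) × 5.089 m/s = 16.61 m/s.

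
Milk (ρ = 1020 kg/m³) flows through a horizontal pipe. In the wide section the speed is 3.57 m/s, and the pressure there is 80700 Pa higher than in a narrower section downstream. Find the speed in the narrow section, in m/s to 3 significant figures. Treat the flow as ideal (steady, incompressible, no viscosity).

With h₁ = h₂, rearranging Bernoulli gives v₂ = √(v₁² + 2ΔP/ρ).
v₂ = √(3.57² + 2·80700/1020) = √(12.7 + 158) = 13.1 m/s.

v₂ ≈ 13.1 m/s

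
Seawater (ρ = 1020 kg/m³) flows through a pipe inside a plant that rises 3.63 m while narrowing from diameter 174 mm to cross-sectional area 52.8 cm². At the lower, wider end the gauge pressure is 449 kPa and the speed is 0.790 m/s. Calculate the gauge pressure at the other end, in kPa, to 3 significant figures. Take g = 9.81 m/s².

By continuity, v₂ = v₁·A₁/A₂ = 0.790·(238/52.8) = 3.56 m/s.
Applying Bernoulli between the two ends and solving for P₂: P₂ = P₁ + ½ρ(v₁² − v₂²) − ρgΔh.
P₂ = 449000 + ½·1020·(0.790² − 3.56²) − 1020·9.81·(+3.63) = 449000 + (-6140) − (36300) = 407000 Pa.

407 kPa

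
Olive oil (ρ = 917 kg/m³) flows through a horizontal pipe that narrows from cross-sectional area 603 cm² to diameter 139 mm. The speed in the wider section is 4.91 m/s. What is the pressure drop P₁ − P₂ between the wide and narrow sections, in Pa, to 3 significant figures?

Continuity gives A₁v₁ = A₂v₂, so v₂ = (603 cm²)/(152 cm²) × 4.91 m/s = 19.5 m/s.
The pipe is horizontal, so Bernoulli reduces to P₁ + ½ρv₁² = P₂ + ½ρv₂².
P₁ − P₂ = ½·917·(19.5² − 4.91²) = ½·917·357 = 163000 Pa.

ΔP ≈ 163000 Pa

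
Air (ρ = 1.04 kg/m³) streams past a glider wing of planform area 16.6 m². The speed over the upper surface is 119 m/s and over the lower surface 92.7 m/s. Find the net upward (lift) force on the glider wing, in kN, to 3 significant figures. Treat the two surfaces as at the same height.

F ≈ 48.1 kN

With equal heights on the two surfaces, Bernoulli gives P_lower − P_upper = ½ρ(v_upper² − v_lower²).
ΔP = ½·1.04·(119² − 92.7²) = 2900 Pa.
Lift = ΔP · A = 2900 × 16.6 = 48100 N.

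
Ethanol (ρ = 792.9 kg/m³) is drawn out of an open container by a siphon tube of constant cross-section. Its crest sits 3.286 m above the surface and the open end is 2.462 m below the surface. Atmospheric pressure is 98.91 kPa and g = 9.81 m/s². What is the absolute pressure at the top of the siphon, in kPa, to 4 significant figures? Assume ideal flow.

The outlet speed comes from Torricelli: v = √(2g·2.462) = 6.950 m/s.
With constant cross-section the crest speed equals v; applying Bernoulli from the surface up to the crest, P_top = P_atm − ½ρv² − ρg·h_top.
P_top = 98910 − ½·792.9·6.950² − 792.9·9.81·3.286 = 54200 Pa.

P_top ≈ 54.20 kPa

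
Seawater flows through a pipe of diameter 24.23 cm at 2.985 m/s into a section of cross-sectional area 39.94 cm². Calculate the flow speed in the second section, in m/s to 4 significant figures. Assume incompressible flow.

Mass conservation (A₁v₁ = A₂v₂) gives v₂ = 2.985 × 461.1/39.94 = 34.46 m/s.

34.46 m/s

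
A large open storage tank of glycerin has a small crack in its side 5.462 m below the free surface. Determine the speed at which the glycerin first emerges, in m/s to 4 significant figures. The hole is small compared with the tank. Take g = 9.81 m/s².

v ≈ 10.35 m/s

The surface is effectively still and both ends are open, so ½v² = gh and v = √(2·9.81·5.462) = 10.35 m/s.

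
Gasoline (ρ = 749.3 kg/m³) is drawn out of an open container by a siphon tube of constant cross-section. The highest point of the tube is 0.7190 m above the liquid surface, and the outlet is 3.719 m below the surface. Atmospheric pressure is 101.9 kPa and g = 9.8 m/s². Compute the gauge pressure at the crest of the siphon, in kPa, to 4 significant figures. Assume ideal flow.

-32.59 kPa

The outlet speed comes from Torricelli: v = √(2g·3.719) = 8.538 m/s.
The bore is uniform, so the speed at the crest is the same v. Bernoulli surface→crest: P_atm = P_top + ½ρv² + ρg·h_top.
P_top = 101900 − ½·749.3·8.538² − 749.3·9.8·0.7190 = 69310 Pa. So P_gauge = P_top − P_atm = -32590 Pa.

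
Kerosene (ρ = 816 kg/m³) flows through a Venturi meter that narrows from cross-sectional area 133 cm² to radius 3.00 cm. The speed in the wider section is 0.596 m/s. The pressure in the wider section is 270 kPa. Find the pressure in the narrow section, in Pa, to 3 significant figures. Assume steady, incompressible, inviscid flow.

P₂ ≈ 267000 Pa

By continuity, v₂ = v₁·A₁/A₂ = 0.596·(133/28.3) = 2.80 m/s.
Along the horizontal streamline, P + ½ρv² is constant.
P₂ = P₁ − ½ρ(v₂² − v₁²) = 270000 − ½·816·(2.80² − 0.596²) = 270000 − 3060 = 267000 Pa.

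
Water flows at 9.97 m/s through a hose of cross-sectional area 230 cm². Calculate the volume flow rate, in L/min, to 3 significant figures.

Q = A·v = 0.0230 m² × 9.97 m/s = 0.229 m³/s.
Converting: 0.229 m³/s × 60000 = 13800 L/min.

Q ≈ 13800 L/min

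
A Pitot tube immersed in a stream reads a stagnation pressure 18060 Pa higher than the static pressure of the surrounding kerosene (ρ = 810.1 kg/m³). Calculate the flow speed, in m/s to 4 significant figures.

Bernoulli between the free stream and the stagnation point: ½ρv² = P_stag − P_static.
v = √(2ΔP/ρ) = √(2·18060/810.1) = 6.677 m/s.

v ≈ 6.677 m/s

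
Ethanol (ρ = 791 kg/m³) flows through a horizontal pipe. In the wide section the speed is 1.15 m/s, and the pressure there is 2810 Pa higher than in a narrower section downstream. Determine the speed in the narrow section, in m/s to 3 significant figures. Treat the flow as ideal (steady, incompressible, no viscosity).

v₂ ≈ 2.90 m/s

Horizontal Bernoulli: P₁ + ½ρv₁² = P₂ + ½ρv₂², so v₂² = v₁² + 2(P₁ − P₂)/ρ.
v₂ = √(1.15² + 2·2810/791) = √(1.32 + 7.10) = 2.90 m/s.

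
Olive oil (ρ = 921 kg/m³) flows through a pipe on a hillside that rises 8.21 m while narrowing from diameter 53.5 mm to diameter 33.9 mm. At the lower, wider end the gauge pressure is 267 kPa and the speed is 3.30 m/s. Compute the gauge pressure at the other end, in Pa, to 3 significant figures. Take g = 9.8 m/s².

P₂ = 167000 Pa

Mass conservation (A₁v₁ = A₂v₂) gives v₂ = 3.30 × 22.5/9.03 = 8.22 m/s.
Applying Bernoulli between the two ends and solving for P₂: P₂ = P₁ + ½ρ(v₁² − v₂²) − ρgΔh.
P₂ = 267000 + ½·921·(3.30² − 8.22²) − 921·9.8·(+8.21) = 267000 + (-26100) − (74100) = 167000 Pa.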